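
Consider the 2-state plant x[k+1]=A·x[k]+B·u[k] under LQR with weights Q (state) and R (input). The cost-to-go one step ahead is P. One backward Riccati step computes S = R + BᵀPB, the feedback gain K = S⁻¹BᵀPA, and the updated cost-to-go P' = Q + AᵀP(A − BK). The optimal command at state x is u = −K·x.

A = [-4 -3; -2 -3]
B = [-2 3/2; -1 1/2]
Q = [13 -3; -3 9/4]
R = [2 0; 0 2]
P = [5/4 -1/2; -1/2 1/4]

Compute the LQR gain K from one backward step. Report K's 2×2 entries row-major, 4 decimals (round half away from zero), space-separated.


BᵀP = [-2.0000 0.7500; 1.6250 -0.6250]
S = R + BᵀPB = [2 0; 0 2] + [3.2500 -2.6250; -2.6250 2.1250] = [5.2500 -2.6250; -2.6250 4.1250]
BᵀPA = [6.5000 3.7500; -5.2500 -3.0000]
K = S⁻¹·BᵀPA = [0.8825 0.5143; -0.7111 -0.4000]
A−BK = [-1.1683 -1.3714; -0.7619 -2.2857]
AᵀP(A−BK) = [3.5302 2.0571; 2.0571 1.3714]
P' = Q + AᵀP(A−BK) = [16.5302 -0.9429; -0.9429 3.6214]
tr(P') = 20.1516

0.8825 0.5143 -0.7111 -0.4000


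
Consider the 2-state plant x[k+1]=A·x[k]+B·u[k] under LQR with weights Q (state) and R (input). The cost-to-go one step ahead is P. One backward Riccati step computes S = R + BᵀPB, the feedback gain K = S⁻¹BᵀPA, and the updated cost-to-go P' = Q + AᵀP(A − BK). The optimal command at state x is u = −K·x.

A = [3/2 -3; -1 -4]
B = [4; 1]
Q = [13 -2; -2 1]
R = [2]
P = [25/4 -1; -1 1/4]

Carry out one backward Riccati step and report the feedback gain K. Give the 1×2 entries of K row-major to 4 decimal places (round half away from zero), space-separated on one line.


0.4218 -0.6048

BᵀP = [24.0000 -3.7500]
S = R + BᵀPB = [2] + [92.2500] = [94.2500]
BᵀPA = [39.7500 -57.0000]
K = S⁻¹·BᵀPA = [0.4218 -0.6048]
A−BK = [-0.1870 -0.5809; -1.4218 -3.3952]
AᵀP(A−BK) = [0.5479 -0.0852; -0.0852 1.7779]
P' = Q + AᵀP(A−BK) = [13.5479 -2.0852; -2.0852 2.7779]
tr(P') = 16.3258


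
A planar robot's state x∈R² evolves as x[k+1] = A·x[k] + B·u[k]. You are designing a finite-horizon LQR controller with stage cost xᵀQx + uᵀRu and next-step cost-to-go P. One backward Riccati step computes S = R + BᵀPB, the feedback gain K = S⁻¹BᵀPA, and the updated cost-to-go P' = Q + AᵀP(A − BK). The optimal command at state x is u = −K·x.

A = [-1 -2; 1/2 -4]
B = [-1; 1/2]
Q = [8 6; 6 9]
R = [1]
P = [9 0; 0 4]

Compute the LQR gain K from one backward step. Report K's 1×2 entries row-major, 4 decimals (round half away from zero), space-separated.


BᵀP = [-9.0000 2.0000]
S = R + BᵀPB = [1] + [10.0000] = [11.0000]
BᵀPA = [10.0000 10.0000]
K = S⁻¹·BᵀPA = [0.9091 0.9091]
A−BK = [-0.0909 -1.0909; 0.0455 -4.4545]
AᵀP(A−BK) = [0.9091 0.9091; 0.9091 90.9091]
P' = Q + AᵀP(A−BK) = [8.9091 6.9091; 6.9091 99.9091]
tr(P') = 108.8182

0.9091 0.9091


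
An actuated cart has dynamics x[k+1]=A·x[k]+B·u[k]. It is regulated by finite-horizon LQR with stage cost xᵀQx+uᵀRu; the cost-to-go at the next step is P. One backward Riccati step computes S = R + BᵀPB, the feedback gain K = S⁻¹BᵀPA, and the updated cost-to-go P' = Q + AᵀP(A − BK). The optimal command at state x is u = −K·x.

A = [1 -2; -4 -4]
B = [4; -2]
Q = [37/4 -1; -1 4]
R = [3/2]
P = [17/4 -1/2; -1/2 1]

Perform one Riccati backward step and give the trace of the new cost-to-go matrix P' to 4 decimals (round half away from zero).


BᵀP = [18.0000 -4.0000]
S = R + BᵀPB = [3/2] + [80.0000] = [81.5000]
BᵀPA = [34.0000 -20.0000]
K = S⁻¹·BᵀPA = [0.4172 -0.2454]
A−BK = [-0.6687 -1.0184; -3.1656 -4.4908]
AᵀP(A−BK) = [10.0660 13.8436; 13.8436 20.0920]
P' = Q + AᵀP(A−BK) = [19.3160 12.8436; 12.8436 24.0920]
tr(P') = 43.4080

43.4080


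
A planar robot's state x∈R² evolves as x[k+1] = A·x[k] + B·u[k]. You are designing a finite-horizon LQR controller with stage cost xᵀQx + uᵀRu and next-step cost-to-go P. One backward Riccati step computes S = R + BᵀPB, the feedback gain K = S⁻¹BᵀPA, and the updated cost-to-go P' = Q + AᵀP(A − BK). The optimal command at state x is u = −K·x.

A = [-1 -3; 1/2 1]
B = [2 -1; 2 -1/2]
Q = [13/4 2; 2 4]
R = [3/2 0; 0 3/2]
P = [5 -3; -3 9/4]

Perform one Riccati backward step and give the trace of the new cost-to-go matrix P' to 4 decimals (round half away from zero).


BᵀP = [4.0000 -1.5000; -3.5000 1.8750]
S = R + BᵀPB = [3/2 0; 0 3/2] + [5.0000 -3.2500; -3.2500 2.5625] = [6.5000 -3.2500; -3.2500 4.0625]
BᵀPA = [-4.7500 -13.5000; 4.4375 12.3750]
K = S⁻¹·BᵀPA = [-0.3077 -0.9231; 0.8462 2.3077]
A−BK = [0.4615 1.1538; 1.5385 4.0000]
AᵀP(A−BK) = [3.3462 9.0000; 9.0000 24.2308]
P' = Q + AᵀP(A−BK) = [6.5962 11.0000; 11.0000 28.2308]
tr(P') = 34.8269

34.8269


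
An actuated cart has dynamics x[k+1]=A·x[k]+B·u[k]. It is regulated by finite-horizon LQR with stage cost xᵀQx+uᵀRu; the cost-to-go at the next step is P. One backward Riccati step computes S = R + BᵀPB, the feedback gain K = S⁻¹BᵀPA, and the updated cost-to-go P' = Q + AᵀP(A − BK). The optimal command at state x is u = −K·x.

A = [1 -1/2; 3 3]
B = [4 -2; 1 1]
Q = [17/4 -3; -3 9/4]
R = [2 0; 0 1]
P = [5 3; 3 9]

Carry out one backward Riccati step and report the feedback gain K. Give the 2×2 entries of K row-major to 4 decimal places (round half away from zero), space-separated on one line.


BᵀP = [23.0000 21.0000; -7.0000 3.0000]
S = R + BᵀPB = [2 0; 0 1] + [113.0000 -25.0000; -25.0000 17.0000] = [115.0000 -25.0000; -25.0000 18.0000]
BᵀPA = [86.0000 51.5000; 2.0000 12.5000]
K = S⁻¹·BᵀPA = [1.1059 0.8578; 1.6471 1.8858]
A−BK = [-0.1294 -0.1595; 0.2471 0.2564]
AᵀP(A−BK) = [5.6000 5.4588; 5.4588 5.5014]
P' = Q + AᵀP(A−BK) = [9.8500 2.4588; 2.4588 7.7514]
tr(P') = 17.6014

1.1059 0.8578 1.6471 1.8858


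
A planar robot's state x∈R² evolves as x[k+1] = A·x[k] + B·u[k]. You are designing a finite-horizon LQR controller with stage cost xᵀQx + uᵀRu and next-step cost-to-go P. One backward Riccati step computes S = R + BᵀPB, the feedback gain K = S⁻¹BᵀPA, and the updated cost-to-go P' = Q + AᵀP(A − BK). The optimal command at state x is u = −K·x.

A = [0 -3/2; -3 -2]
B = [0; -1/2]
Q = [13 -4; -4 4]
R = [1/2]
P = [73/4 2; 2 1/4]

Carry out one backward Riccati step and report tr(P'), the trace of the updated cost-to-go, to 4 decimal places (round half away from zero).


67.6181

BᵀP = [-1.0000 -0.1250]
S = R + BᵀPB = [1/2] + [0.0625] = [0.5625]
BᵀPA = [0.3750 1.7500]
K = S⁻¹·BᵀPA = [0.6667 3.1111]
A−BK = [0.0000 -1.5000; -2.6667 -0.4444]
AᵀP(A−BK) = [2.0000 9.3333; 9.3333 48.6181]
P' = Q + AᵀP(A−BK) = [15.0000 5.3333; 5.3333 52.6181]
tr(P') = 67.6181


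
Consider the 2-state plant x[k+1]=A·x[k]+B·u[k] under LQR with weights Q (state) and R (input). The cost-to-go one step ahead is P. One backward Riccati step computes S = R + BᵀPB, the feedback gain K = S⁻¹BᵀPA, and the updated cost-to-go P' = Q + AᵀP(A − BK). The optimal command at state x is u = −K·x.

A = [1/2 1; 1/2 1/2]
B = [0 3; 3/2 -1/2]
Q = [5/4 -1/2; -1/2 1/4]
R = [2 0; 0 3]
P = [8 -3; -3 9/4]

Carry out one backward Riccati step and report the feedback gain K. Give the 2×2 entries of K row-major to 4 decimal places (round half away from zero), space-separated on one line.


0.1887 0.1980 0.1248 0.2772

BᵀP = [-4.5000 3.3750; 25.5000 -10.1250]
S = R + BᵀPB = [2 0; 0 3] + [5.0625 -15.1875; -15.1875 81.5625] = [7.0625 -15.1875; -15.1875 84.5625]
BᵀPA = [-0.5625 -2.8125; 7.6875 20.4375]
K = S⁻¹·BᵀPA = [0.1887 0.1980; 0.1248 0.2772]
A−BK = [0.1256 0.1683; 0.2793 0.3417]
AᵀP(A−BK) = [0.2092 0.2926; 0.2926 0.4532]
P' = Q + AᵀP(A−BK) = [1.4592 -0.2074; -0.2074 0.7032]
tr(P') = 2.1624


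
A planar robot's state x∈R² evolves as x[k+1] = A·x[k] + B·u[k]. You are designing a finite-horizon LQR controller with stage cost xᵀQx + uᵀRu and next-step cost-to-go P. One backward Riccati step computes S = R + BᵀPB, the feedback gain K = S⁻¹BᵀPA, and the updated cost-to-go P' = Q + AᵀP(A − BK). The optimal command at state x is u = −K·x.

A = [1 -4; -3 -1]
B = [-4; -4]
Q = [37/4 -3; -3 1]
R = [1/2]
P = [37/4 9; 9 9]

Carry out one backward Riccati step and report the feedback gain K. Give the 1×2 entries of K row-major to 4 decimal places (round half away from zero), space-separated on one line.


0.2463 0.6270

BᵀP = [-73.0000 -72.0000]
S = R + BᵀPB = [1/2] + [580.0000] = [580.5000]
BᵀPA = [143.0000 364.0000]
K = S⁻¹·BᵀPA = [0.2463 0.6270]
A−BK = [1.9854 -1.4918; -2.0146 1.5082]
AᵀP(A−BK) = [1.0235 -0.6675; -0.6675 0.7554]
P' = Q + AᵀP(A−BK) = [10.2735 -3.6675; -3.6675 1.7554]
tr(P') = 12.0289


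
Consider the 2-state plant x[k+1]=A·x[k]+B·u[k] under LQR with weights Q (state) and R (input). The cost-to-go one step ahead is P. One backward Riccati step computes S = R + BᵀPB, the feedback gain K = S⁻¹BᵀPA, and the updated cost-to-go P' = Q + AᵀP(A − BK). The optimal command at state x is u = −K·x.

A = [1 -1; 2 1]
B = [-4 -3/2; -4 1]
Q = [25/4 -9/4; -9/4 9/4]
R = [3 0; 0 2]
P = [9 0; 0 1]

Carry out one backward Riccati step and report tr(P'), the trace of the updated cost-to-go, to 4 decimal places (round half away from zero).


10.0637

BᵀP = [-36.0000 -4.0000; -13.5000 1.0000]
S = R + BᵀPB = [3 0; 0 2] + [160.0000 50.0000; 50.0000 21.2500] = [163.0000 50.0000; 50.0000 23.2500]
BᵀPA = [-44.0000 32.0000; -11.5000 14.5000]
K = S⁻¹·BᵀPA = [-0.3474 0.0147; 0.2524 0.5920]
A−BK = [-0.0109 -0.0531; 0.3582 0.4670]
AᵀP(A−BK) = [0.6187 0.4559; 0.4559 0.9450]
P' = Q + AᵀP(A−BK) = [6.8687 -1.7941; -1.7941 3.1950]
tr(P') = 10.0637


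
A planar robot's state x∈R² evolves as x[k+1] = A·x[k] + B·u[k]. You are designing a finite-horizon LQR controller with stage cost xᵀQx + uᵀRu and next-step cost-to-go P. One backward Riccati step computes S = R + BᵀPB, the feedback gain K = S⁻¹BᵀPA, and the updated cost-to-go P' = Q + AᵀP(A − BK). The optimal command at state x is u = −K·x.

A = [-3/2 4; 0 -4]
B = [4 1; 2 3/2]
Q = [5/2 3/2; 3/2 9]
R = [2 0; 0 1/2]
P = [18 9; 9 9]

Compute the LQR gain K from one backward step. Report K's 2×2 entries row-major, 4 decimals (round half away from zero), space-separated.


BᵀP = [90.0000 54.0000; 31.5000 22.5000]
S = R + BᵀPB = [2 0; 0 1/2] + [468.0000 171.0000; 171.0000 65.2500] = [470.0000 171.0000; 171.0000 65.7500]
BᵀPA = [-135.0000 144.0000; -47.2500 36.0000]
K = S⁻¹·BᵀPA = [-0.4794 1.9934; 0.5281 -4.6368]
A−BK = [-0.1106 0.6633; 0.1666 -1.0316]
AᵀP(A−BK) = [0.7374 -3.9813; -3.9813 23.8772]
P' = Q + AᵀP(A−BK) = [3.2374 -2.4813; -2.4813 32.8772]
tr(P') = 36.1146

-0.4794 1.9934 0.5281 -4.6368


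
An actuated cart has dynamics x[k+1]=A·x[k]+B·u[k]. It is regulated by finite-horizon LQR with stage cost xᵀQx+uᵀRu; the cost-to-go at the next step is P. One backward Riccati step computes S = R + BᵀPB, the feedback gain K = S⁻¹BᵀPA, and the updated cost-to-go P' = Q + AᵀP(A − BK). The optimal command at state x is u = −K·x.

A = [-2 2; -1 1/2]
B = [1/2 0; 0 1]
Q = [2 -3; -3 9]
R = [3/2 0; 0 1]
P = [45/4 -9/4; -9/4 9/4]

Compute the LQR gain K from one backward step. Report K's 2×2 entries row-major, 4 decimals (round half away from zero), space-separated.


BᵀP = [5.6250 -1.1250; -2.2500 2.2500]
S = R + BᵀPB = [3/2 0; 0 1] + [2.8125 -1.1250; -1.1250 2.2500] = [4.3125 -1.1250; -1.1250 3.2500]
BᵀPA = [-10.1250 10.6875; 2.2500 -3.3750]
K = S⁻¹·BᵀPA = [-2.3824 2.4265; -0.1324 -0.1985]
A−BK = [-0.8088 0.7868; -0.8676 0.6985]
AᵀP(A−BK) = [14.4265 -14.3603; -14.3603 14.4596]
P' = Q + AᵀP(A−BK) = [16.4265 -17.3603; -17.3603 23.4596]
tr(P') = 39.8860

-2.3824 2.4265 -0.1324 -0.1985


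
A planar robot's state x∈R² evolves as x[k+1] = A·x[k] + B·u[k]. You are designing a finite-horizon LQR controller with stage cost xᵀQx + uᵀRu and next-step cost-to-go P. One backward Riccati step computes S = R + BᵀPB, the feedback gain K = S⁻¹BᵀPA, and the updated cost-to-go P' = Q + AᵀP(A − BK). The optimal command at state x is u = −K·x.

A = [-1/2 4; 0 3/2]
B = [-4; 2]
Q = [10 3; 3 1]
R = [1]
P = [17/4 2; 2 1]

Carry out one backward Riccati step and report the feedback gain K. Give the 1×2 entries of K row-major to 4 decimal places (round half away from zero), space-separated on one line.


BᵀP = [-13.0000 -6.0000]
S = R + BᵀPB = [1] + [40.0000] = [41.0000]
BᵀPA = [6.5000 -61.0000]
K = S⁻¹·BᵀPA = [0.1585 -1.4878]
A−BK = [0.1341 -1.9512; -0.3171 4.4756]
AᵀP(A−BK) = [0.0320 -0.3293; -0.3293 3.4939]
P' = Q + AᵀP(A−BK) = [10.0320 2.6707; 2.6707 4.4939]
tr(P') = 14.5259

0.1585 -1.4878


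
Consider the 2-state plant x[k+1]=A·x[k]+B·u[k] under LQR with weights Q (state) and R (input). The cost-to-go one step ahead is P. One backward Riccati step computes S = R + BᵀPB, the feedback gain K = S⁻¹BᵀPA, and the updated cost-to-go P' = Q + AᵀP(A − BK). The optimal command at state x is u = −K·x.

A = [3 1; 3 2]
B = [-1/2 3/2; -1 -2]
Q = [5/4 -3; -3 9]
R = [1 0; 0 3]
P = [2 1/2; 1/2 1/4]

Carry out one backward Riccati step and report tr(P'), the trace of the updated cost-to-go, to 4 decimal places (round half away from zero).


23.0361

BᵀP = [-1.5000 -0.5000; 2.0000 0.2500]
S = R + BᵀPB = [1 0; 0 3] + [1.2500 -1.2500; -1.2500 2.5000] = [2.2500 -1.2500; -1.2500 5.5000]
BᵀPA = [-6.0000 -2.5000; 6.7500 2.5000]
K = S⁻¹·BᵀPA = [-2.2717 -0.9827; 0.7110 0.2312]
A−BK = [0.7977 0.1618; 2.1503 1.4798]
AᵀP(A−BK) = [10.8208 4.5434; 4.5434 1.9653]
P' = Q + AᵀP(A−BK) = [12.0708 1.5434; 1.5434 10.9653]
tr(P') = 23.0361


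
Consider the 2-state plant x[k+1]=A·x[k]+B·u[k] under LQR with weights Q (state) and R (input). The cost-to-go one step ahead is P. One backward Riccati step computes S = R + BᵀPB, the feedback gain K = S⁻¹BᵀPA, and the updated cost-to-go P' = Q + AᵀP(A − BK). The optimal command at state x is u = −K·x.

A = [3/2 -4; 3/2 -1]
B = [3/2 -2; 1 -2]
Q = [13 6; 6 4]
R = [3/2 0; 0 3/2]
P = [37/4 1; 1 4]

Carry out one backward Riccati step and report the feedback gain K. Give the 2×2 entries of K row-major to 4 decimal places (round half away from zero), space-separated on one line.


BᵀP = [14.8750 5.5000; -20.5000 -10.0000]
S = R + BᵀPB = [3/2 0; 0 3/2] + [27.8125 -40.7500; -40.7500 61.0000] = [29.3125 -40.7500; -40.7500 62.5000]
BᵀPA = [30.5625 -65.0000; -45.7500 92.0000]
K = S⁻¹·BᵀPA = [0.2674 -1.8283; -0.5577 0.2799]
A−BK = [-0.0164 -0.6976; 0.1173 1.3882]
AᵀP(A−BK) = [0.6274 -0.3149; -0.3149 15.4051]
P' = Q + AᵀP(A−BK) = [13.6274 5.6851; 5.6851 19.4051]
tr(P') = 33.0325

0.2674 -1.8283 -0.5577 0.2799


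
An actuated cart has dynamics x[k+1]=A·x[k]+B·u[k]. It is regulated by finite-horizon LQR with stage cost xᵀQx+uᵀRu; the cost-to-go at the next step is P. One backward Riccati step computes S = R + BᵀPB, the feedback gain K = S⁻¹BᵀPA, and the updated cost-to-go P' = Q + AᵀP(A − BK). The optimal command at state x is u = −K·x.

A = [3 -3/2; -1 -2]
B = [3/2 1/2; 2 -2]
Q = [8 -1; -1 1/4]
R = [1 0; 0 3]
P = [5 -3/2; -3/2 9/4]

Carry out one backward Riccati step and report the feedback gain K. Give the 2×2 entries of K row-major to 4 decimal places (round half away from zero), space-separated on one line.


1.1946 -0.9162 1.5039 0.0116

BᵀP = [4.5000 2.2500; 5.5000 -5.2500]
S = R + BᵀPB = [1 0; 0 3] + [11.2500 -2.2500; -2.2500 13.2500] = [12.2500 -2.2500; -2.2500 16.2500]
BᵀPA = [11.2500 -11.2500; 21.7500 2.2500]
K = S⁻¹·BᵀPA = [1.1946 -0.9162; 1.5039 0.0116]
A−BK = [0.4562 -0.1314; -0.3814 -0.1443]
AᵀP(A−BK) = [10.1018 -1.1946; -1.1946 0.9162]
P' = Q + AᵀP(A−BK) = [18.1018 -2.1946; -2.1946 1.1662]
tr(P') = 19.2680


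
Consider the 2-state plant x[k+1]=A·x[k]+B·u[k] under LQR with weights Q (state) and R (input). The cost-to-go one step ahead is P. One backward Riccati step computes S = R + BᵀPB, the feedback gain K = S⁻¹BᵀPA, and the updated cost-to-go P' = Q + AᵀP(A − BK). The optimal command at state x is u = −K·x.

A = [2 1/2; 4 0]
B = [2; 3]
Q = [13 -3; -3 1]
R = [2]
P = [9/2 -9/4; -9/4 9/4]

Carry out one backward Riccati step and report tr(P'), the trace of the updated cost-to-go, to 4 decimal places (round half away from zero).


19.2748

BᵀP = [2.2500 2.2500]
S = R + BᵀPB = [2] + [11.2500] = [13.2500]
BᵀPA = [13.5000 1.1250]
K = S⁻¹·BᵀPA = [1.0189 0.0849]
A−BK = [-0.0377 0.3302; 0.9434 -0.2547]
AᵀP(A−BK) = [4.2453 -1.1462; -1.1462 1.0295]
P' = Q + AᵀP(A−BK) = [17.2453 -4.1462; -4.1462 2.0295]
tr(P') = 19.2748


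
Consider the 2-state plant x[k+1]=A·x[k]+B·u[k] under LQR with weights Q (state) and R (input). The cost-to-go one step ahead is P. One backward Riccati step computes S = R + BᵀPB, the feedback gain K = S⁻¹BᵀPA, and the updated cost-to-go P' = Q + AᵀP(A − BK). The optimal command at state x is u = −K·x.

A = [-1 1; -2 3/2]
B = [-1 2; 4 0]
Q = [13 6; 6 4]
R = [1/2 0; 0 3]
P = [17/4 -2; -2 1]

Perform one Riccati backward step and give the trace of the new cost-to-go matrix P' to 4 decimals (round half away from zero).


BᵀP = [-12.2500 6.0000; 8.5000 -4.0000]
S = R + BᵀPB = [1/2 0; 0 3] + [36.2500 -24.5000; -24.5000 17.0000] = [36.7500 -24.5000; -24.5000 20.0000]
BᵀPA = [0.2500 -3.2500; -0.5000 2.5000]
K = S⁻¹·BᵀPA = [-0.0538 -0.0278; -0.0909 0.0909]
A−BK = [-0.8720 0.7904; -1.7848 1.6113]
AᵀP(A−BK) = [0.2180 -0.1976; -0.1976 0.1823]
P' = Q + AᵀP(A−BK) = [13.2180 5.8024; 5.8024 4.1823]
tr(P') = 17.4003

17.4003


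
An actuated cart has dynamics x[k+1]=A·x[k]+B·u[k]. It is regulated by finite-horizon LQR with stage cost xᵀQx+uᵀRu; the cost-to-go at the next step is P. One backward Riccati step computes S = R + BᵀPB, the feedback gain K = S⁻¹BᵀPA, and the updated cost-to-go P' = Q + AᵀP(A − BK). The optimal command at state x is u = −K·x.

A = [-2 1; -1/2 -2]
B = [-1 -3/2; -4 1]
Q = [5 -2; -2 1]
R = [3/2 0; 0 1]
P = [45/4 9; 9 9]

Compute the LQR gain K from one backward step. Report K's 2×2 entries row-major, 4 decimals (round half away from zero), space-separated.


0.4114 0.2648 0.8849 -0.6890

BᵀP = [-47.2500 -45.0000; -7.8750 -4.5000]
S = R + BᵀPB = [3/2 0; 0 1] + [227.2500 25.8750; 25.8750 7.3125] = [228.7500 25.8750; 25.8750 8.3125]
BᵀPA = [117.0000 42.7500; 18.0000 1.1250]
K = S⁻¹·BᵀPA = [0.4114 0.2648; 0.8849 -0.6890]
A−BK = [-0.2613 0.2313; 0.2607 -0.2517]
AᵀP(A−BK) = [1.1905 -0.5821; -0.5821 0.7041]
P' = Q + AᵀP(A−BK) = [6.1905 -2.5821; -2.5821 1.7041]
tr(P') = 7.8945


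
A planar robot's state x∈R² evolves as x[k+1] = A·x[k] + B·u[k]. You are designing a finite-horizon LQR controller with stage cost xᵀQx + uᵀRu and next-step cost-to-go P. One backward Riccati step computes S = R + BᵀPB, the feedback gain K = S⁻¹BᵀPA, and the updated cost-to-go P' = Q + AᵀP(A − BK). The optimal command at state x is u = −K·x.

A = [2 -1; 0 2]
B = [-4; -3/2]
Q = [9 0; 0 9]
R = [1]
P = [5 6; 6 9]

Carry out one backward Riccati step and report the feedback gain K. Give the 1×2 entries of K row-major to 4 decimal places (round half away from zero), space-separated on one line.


BᵀP = [-29.0000 -37.5000]
S = R + BᵀPB = [1] + [172.2500] = [173.2500]
BᵀPA = [-58.0000 -46.0000]
K = S⁻¹·BᵀPA = [-0.3348 -0.2655]
A−BK = [0.6609 -2.0620; -0.5022 1.6017]
AᵀP(A−BK) = [0.5830 -1.3997; -1.3997 4.7864]
P' = Q + AᵀP(A−BK) = [9.5830 -1.3997; -1.3997 13.7864]
tr(P') = 23.3694

-0.3348 -0.2655


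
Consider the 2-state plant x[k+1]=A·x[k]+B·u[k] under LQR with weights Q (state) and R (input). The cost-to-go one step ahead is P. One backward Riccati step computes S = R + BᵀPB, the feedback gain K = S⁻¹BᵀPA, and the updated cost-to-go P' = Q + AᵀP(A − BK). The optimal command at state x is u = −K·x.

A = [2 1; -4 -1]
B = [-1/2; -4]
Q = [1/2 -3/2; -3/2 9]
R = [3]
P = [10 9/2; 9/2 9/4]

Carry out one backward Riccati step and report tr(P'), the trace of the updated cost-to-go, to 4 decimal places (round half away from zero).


14.4128

BᵀP = [-23.0000 -11.2500]
S = R + BᵀPB = [3] + [56.5000] = [59.5000]
BᵀPA = [-1.0000 -11.7500]
K = S⁻¹·BᵀPA = [-0.0168 -0.1975]
A−BK = [1.9916 0.9013; -4.0672 -1.7899]
AᵀP(A−BK) = [3.9832 1.8025; 1.8025 0.9296]
P' = Q + AᵀP(A−BK) = [4.4832 0.3025; 0.3025 9.9296]
tr(P') = 14.4128


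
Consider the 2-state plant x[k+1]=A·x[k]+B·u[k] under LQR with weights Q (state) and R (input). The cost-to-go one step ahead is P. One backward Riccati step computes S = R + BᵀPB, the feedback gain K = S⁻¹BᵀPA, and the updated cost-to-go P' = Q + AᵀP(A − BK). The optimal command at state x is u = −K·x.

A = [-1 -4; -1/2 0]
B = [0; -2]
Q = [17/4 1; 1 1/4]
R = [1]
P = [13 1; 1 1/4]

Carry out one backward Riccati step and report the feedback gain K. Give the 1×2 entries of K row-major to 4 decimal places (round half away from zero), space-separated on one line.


BᵀP = [-2.0000 -0.5000]
S = R + BᵀPB = [1] + [1.0000] = [2.0000]
BᵀPA = [2.2500 8.0000]
K = S⁻¹·BᵀPA = [1.1250 4.0000]
A−BK = [-1.0000 -4.0000; 1.7500 8.0000]
AᵀP(A−BK) = [11.5313 45.0000; 45.0000 176.0000]
P' = Q + AᵀP(A−BK) = [15.7813 46.0000; 46.0000 176.2500]
tr(P') = 192.0313

1.1250 4.0000


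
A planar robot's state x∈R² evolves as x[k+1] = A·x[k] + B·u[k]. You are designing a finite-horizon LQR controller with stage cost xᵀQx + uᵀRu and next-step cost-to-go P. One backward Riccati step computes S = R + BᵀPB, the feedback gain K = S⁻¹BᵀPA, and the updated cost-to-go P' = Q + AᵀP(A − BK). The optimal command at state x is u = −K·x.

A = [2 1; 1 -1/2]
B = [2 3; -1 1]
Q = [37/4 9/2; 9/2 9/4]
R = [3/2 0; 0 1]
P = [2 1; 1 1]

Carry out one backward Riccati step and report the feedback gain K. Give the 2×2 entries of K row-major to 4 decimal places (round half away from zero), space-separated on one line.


0.0290 0.2174 0.6812 0.1087

BᵀP = [3.0000 1.0000; 7.0000 4.0000]
S = R + BᵀPB = [3/2 0; 0 1] + [5.0000 10.0000; 10.0000 25.0000] = [6.5000 10.0000; 10.0000 26.0000]
BᵀPA = [7.0000 2.5000; 18.0000 5.0000]
K = S⁻¹·BᵀPA = [0.0290 0.2174; 0.6812 0.1087]
A−BK = [-0.1014 0.2391; 0.3478 -0.3913]
AᵀP(A−BK) = [0.5362 0.0217; 0.0217 0.1630]
P' = Q + AᵀP(A−BK) = [9.7862 4.5217; 4.5217 2.4130]
tr(P') = 12.1993


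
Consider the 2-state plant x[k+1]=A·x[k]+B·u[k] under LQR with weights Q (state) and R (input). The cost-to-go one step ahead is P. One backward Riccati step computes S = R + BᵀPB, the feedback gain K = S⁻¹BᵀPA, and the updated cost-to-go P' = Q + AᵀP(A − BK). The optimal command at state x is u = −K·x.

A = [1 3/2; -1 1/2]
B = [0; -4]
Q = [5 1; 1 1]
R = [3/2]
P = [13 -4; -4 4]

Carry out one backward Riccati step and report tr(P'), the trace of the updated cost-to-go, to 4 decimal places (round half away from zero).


35.7080

BᵀP = [16.0000 -16.0000]
S = R + BᵀPB = [3/2] + [64.0000] = [65.5000]
BᵀPA = [32.0000 16.0000]
K = S⁻¹·BᵀPA = [0.4885 0.2443]
A−BK = [1.0000 1.5000; 0.9542 1.4771]
AᵀP(A−BK) = [9.3664 13.6832; 13.6832 20.3416]
P' = Q + AᵀP(A−BK) = [14.3664 14.6832; 14.6832 21.3416]
tr(P') = 35.7080


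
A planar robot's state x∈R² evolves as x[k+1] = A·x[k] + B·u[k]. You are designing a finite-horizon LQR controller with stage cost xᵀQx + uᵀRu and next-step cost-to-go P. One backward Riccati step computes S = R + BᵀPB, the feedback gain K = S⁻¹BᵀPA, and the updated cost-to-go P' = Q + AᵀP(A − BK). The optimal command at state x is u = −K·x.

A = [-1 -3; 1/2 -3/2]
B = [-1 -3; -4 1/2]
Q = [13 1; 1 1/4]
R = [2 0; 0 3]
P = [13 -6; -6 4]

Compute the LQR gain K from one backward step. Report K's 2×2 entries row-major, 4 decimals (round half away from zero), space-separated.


-0.0866 0.4000 0.3504 0.8000

BᵀP = [11.0000 -10.0000; -42.0000 20.0000]
S = R + BᵀPB = [2 0; 0 3] + [29.0000 -38.0000; -38.0000 136.0000] = [31.0000 -38.0000; -38.0000 139.0000]
BᵀPA = [-16.0000 -18.0000; 52.0000 96.0000]
K = S⁻¹·BᵀPA = [-0.0866 0.4000; 0.3504 0.8000]
A−BK = [-0.0353 -0.2000; -0.0215 -0.3000]
AᵀP(A−BK) = [0.3923 0.8000; 0.8000 2.4000]
P' = Q + AᵀP(A−BK) = [13.3923 1.8000; 1.8000 2.6500]
tr(P') = 16.0423


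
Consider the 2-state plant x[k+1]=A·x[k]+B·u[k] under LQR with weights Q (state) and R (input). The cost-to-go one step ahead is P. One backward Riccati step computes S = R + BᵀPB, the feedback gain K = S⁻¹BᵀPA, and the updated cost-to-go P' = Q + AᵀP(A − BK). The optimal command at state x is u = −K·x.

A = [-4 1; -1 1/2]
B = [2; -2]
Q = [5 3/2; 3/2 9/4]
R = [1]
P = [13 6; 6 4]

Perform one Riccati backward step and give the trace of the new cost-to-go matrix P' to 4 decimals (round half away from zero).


BᵀP = [14.0000 4.0000]
S = R + BᵀPB = [1] + [20.0000] = [21.0000]
BᵀPA = [-60.0000 16.0000]
K = S⁻¹·BᵀPA = [-2.8571 0.7619]
A−BK = [1.7143 -0.5238; -6.7143 2.0238]
AᵀP(A−BK) = [88.5714 -26.2857; -26.2857 7.8095]
P' = Q + AᵀP(A−BK) = [93.5714 -24.7857; -24.7857 10.0595]
tr(P') = 103.6310

103.6310


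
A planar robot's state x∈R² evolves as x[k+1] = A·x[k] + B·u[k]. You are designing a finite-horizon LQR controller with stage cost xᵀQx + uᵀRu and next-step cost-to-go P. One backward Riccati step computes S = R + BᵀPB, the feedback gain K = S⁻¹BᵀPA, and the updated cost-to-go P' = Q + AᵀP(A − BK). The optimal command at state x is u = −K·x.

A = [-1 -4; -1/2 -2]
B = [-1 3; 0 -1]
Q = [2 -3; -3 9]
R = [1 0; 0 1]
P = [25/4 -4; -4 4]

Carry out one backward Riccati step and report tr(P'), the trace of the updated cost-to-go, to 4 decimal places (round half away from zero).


21.4453

BᵀP = [-6.2500 4.0000; 22.7500 -16.0000]
S = R + BᵀPB = [1 0; 0 1] + [6.2500 -22.7500; -22.7500 84.2500] = [7.2500 -22.7500; -22.7500 85.2500]
BᵀPA = [4.2500 17.0000; -14.7500 -59.0000]
K = S⁻¹·BᵀPA = [0.2662 1.0647; -0.1020 -0.4080]
A−BK = [-0.4279 -1.7114; -0.6020 -2.4080]
AᵀP(A−BK) = [0.6144 2.4577; 2.4577 9.8308]
P' = Q + AᵀP(A−BK) = [2.6144 -0.5423; -0.5423 18.8308]
tr(P') = 21.4453


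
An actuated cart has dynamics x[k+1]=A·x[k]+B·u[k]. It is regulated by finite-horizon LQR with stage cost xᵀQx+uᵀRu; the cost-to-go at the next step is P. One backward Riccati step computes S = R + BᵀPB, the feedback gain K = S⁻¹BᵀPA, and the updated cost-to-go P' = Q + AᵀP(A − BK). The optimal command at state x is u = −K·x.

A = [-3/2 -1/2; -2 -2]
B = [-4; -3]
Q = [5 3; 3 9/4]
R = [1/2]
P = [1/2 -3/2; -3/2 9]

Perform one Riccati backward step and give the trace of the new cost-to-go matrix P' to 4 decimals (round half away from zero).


10.1145

BᵀP = [2.5000 -21.0000]
S = R + BᵀPB = [1/2] + [53.0000] = [53.5000]
BᵀPA = [38.2500 40.7500]
K = S⁻¹·BᵀPA = [0.7150 0.7617]
A−BK = [1.3598 2.5467; 0.1449 0.2850]
AᵀP(A−BK) = [0.7780 1.2407; 1.2407 2.0864]
P' = Q + AᵀP(A−BK) = [5.7780 4.2407; 4.2407 4.3364]
tr(P') = 10.1145


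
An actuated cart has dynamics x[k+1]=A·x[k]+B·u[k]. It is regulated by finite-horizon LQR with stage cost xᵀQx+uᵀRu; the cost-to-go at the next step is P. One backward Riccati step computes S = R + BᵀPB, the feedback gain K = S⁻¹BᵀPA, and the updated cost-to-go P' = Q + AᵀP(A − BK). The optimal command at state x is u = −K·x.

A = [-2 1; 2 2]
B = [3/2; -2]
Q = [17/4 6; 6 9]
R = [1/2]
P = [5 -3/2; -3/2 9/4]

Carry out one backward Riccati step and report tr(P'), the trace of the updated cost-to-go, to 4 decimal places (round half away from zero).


21.9391

BᵀP = [10.5000 -6.7500]
S = R + BᵀPB = [1/2] + [29.2500] = [29.7500]
BᵀPA = [-34.5000 -3.0000]
K = S⁻¹·BᵀPA = [-1.1597 -0.1008]
A−BK = [-0.2605 1.1513; -0.3193 1.7983]
AᵀP(A−BK) = [0.9916 -1.4790; -1.4790 7.6975]
P' = Q + AᵀP(A−BK) = [5.2416 4.5210; 4.5210 16.6975]
tr(P') = 21.9391


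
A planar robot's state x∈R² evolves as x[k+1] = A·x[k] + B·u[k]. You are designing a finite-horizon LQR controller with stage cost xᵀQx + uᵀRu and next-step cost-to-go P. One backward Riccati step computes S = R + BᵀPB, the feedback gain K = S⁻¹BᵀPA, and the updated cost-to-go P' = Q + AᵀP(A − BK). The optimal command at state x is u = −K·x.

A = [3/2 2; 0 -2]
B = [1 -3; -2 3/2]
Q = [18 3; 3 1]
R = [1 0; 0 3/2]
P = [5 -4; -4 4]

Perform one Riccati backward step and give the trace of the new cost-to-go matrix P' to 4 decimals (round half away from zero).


20.1102

BᵀP = [13.0000 -12.0000; -21.0000 18.0000]
S = R + BᵀPB = [1 0; 0 3/2] + [37.0000 -57.0000; -57.0000 90.0000] = [38.0000 -57.0000; -57.0000 91.5000]
BᵀPA = [19.5000 50.0000; -31.5000 -78.0000]
K = S⁻¹·BᵀPA = [-0.0493 0.5658; -0.3750 -0.5000]
A−BK = [0.4243 -0.0658; 0.4638 -0.1184]
AᵀP(A−BK) = [0.3997 0.2171; 0.2171 0.7105]
P' = Q + AᵀP(A−BK) = [18.3997 3.2171; 3.2171 1.7105]
tr(P') = 20.1102


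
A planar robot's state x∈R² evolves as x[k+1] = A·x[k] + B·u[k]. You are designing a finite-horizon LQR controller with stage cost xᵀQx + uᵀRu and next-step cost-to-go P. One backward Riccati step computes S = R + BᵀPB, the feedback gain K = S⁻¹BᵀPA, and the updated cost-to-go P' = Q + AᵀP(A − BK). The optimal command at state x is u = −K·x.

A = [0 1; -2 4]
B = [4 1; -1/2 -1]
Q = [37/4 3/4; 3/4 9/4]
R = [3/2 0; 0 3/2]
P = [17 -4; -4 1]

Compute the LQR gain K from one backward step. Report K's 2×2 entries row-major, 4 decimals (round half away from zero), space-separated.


0.0875 0.0484 0.0885 -0.1158

BᵀP = [70.0000 -16.5000; 21.0000 -5.0000]
S = R + BᵀPB = [3/2 0; 0 3/2] + [288.2500 86.5000; 86.5000 26.0000] = [289.7500 86.5000; 86.5000 27.5000]
BᵀPA = [33.0000 4.0000; 10.0000 1.0000]
K = S⁻¹·BᵀPA = [0.0875 0.0484; 0.0885 -0.1158]
A−BK = [-0.4384 0.9223; -1.8678 3.9084]
AᵀP(A−BK) = [0.2285 -0.4384; -0.4384 0.9223]
P' = Q + AᵀP(A−BK) = [9.4785 0.3116; 0.3116 3.1723]
tr(P') = 12.6508


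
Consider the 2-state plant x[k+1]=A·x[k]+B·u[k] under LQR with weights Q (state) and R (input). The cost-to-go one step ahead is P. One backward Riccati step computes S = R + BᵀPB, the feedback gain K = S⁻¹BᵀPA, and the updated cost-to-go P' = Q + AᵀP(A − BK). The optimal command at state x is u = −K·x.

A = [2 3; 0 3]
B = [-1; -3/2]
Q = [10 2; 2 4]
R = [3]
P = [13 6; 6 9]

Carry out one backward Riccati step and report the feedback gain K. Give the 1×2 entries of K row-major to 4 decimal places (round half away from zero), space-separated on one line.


-0.8111 -2.2949

BᵀP = [-22.0000 -19.5000]
S = R + BᵀPB = [3] + [51.2500] = [54.2500]
BᵀPA = [-44.0000 -124.5000]
K = S⁻¹·BᵀPA = [-0.8111 -2.2949]
A−BK = [1.1889 0.7051; -1.2166 -0.4424]
AᵀP(A−BK) = [16.3134 13.0230; 13.0230 20.2811]
P' = Q + AᵀP(A−BK) = [26.3134 15.0230; 15.0230 24.2811]
tr(P') = 50.5945


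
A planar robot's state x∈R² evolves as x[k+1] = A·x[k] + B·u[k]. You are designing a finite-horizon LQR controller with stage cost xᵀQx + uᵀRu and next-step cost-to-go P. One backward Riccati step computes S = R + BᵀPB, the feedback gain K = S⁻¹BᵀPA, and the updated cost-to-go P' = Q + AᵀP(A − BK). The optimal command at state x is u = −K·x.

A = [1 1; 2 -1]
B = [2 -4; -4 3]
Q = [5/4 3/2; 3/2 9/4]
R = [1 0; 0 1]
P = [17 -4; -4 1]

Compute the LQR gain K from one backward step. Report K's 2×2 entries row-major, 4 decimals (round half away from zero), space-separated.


BᵀP = [50.0000 -12.0000; -80.0000 19.0000]
S = R + BᵀPB = [1 0; 0 1] + [148.0000 -236.0000; -236.0000 377.0000] = [149.0000 -236.0000; -236.0000 378.0000]
BᵀPA = [26.0000 62.0000; -42.0000 -99.0000]
K = S⁻¹·BᵀPA = [-0.1342 0.1150; -0.1949 -0.1901]
A−BK = [0.4888 0.0096; 2.0479 0.0304]
AᵀP(A−BK) = [0.3035 0.0256; 0.0256 0.0495]
P' = Q + AᵀP(A−BK) = [1.5535 1.5256; 1.5256 2.2995]
tr(P') = 3.8530

-0.1342 0.1150 -0.1949 -0.1901


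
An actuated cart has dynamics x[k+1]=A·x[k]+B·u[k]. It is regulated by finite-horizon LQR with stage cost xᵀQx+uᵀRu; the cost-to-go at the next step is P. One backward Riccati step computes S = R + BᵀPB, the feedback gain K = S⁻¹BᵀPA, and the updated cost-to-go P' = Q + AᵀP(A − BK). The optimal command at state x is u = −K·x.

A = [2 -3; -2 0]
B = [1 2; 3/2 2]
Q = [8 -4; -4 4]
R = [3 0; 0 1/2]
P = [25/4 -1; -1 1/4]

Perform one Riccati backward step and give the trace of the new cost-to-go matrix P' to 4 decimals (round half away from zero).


17.4659

BᵀP = [4.7500 -0.6250; 10.5000 -1.5000]
S = R + BᵀPB = [3 0; 0 1/2] + [3.8125 8.2500; 8.2500 18.0000] = [6.8125 8.2500; 8.2500 18.5000]
BᵀPA = [10.7500 -14.2500; 24.0000 -31.5000]
K = S⁻¹·BᵀPA = [0.0151 -0.0647; 1.2906 -1.6739]
A−BK = [-0.5962 0.4124; -4.6038 3.4447]
AᵀP(A−BK) = [2.8642 -2.6321; -2.6321 2.6018]
P' = Q + AᵀP(A−BK) = [10.8642 -6.6321; -6.6321 6.6018]
tr(P') = 17.4659


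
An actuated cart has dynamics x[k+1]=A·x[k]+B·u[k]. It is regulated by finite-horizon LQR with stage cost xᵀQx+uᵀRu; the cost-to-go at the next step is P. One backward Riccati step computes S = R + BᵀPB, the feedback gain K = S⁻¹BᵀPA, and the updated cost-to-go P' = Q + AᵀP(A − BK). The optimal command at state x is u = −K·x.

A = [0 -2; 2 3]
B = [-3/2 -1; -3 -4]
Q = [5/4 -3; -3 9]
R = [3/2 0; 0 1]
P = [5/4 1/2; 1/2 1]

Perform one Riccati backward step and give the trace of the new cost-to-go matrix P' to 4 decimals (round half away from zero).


15.7835

BᵀP = [-3.3750 -3.7500; -3.2500 -4.5000]
S = R + BᵀPB = [3/2 0; 0 1] + [16.3125 18.3750; 18.3750 21.2500] = [17.8125 18.3750; 18.3750 22.2500]
BᵀPA = [-7.5000 -4.5000; -9.0000 -7.0000]
K = S⁻¹·BᵀPA = [-0.0256 0.4856; -0.3834 -0.7157]
A−BK = [-0.4217 -1.9872; 0.3898 1.5942]
AᵀP(A−BK) = [0.3578 1.2013; 1.2013 5.1757]
P' = Q + AᵀP(A−BK) = [1.6078 -1.7987; -1.7987 14.1757]
tr(P') = 15.7835


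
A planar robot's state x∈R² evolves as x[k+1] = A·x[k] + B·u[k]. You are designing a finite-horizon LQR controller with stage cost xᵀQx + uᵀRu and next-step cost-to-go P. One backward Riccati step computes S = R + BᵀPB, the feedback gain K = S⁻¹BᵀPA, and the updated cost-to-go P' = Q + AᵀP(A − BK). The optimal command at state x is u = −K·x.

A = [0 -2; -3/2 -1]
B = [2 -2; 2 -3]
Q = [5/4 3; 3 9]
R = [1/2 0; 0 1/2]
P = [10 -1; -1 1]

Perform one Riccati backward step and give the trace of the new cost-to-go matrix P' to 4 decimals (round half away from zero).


BᵀP = [18.0000 0.0000; -17.0000 -1.0000]
S = R + BᵀPB = [1/2 0; 0 1/2] + [36.0000 -36.0000; -36.0000 37.0000] = [36.5000 -36.0000; -36.0000 37.5000]
BᵀPA = [0.0000 -36.0000; 1.5000 35.0000]
K = S⁻¹·BᵀPA = [0.7423 -1.2371; 0.7526 -0.2543]
A−BK = [0.0206 -0.0344; -0.7268 0.7113]
AᵀP(A−BK) = [1.1211 -1.1186; -1.1186 1.3643]
P' = Q + AᵀP(A−BK) = [2.3711 1.8814; 1.8814 10.3643]
tr(P') = 12.7354

12.7354


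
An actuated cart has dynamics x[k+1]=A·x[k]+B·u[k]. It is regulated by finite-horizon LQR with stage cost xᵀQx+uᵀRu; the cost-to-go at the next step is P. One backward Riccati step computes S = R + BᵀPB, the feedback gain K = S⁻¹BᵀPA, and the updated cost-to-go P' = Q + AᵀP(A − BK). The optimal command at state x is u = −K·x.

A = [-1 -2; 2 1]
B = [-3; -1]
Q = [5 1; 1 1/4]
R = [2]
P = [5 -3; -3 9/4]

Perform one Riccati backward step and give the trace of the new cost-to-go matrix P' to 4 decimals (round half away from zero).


14.4340

BᵀP = [-12.0000 6.7500]
S = R + BᵀPB = [2] + [29.2500] = [31.2500]
BᵀPA = [25.5000 30.7500]
K = S⁻¹·BᵀPA = [0.8160 0.9840]
A−BK = [1.4480 0.9520; 2.8160 1.9840]
AᵀP(A−BK) = [5.1920 4.4080; 4.4080 3.9920]
P' = Q + AᵀP(A−BK) = [10.1920 5.4080; 5.4080 4.2420]
tr(P') = 14.4340


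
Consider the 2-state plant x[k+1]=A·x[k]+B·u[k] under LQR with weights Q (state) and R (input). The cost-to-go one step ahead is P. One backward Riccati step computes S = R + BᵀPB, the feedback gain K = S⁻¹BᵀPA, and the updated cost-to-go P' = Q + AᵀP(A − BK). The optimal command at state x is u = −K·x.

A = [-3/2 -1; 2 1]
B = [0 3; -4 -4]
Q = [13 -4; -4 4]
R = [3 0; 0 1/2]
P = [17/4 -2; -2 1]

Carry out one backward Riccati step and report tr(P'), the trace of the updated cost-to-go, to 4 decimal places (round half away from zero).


17.1688

BᵀP = [8.0000 -4.0000; 20.7500 -10.0000]
S = R + BᵀPB = [3 0; 0 1/2] + [16.0000 40.0000; 40.0000 102.2500] = [19.0000 40.0000; 40.0000 102.7500]
BᵀPA = [-20.0000 -12.0000; -51.1250 -30.7500]
K = S⁻¹·BᵀPA = [-0.0284 -0.0085; -0.4865 -0.2960]
A−BK = [-0.0405 -0.1121; -0.0596 -0.2179]
AᵀP(A−BK) = [0.1216 0.0740; 0.0740 0.0472]
P' = Q + AᵀP(A−BK) = [13.1216 -3.9260; -3.9260 4.0472]
tr(P') = 17.1688


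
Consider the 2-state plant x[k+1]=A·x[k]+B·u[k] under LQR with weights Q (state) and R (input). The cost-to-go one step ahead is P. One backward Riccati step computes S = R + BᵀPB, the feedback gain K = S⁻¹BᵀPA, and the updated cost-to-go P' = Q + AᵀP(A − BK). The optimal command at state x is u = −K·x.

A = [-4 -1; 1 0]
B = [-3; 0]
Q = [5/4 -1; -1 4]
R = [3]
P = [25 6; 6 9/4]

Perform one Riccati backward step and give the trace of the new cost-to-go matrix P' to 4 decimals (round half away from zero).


11.0395

BᵀP = [-75.0000 -18.0000]
S = R + BᵀPB = [3] + [225.0000] = [228.0000]
BᵀPA = [282.0000 75.0000]
K = S⁻¹·BᵀPA = [1.2368 0.3289]
A−BK = [-0.2895 -0.0132; 1.0000 0.0000]
AᵀP(A−BK) = [5.4605 1.2368; 1.2368 0.3289]
P' = Q + AᵀP(A−BK) = [6.7105 0.2368; 0.2368 4.3289]
tr(P') = 11.0395


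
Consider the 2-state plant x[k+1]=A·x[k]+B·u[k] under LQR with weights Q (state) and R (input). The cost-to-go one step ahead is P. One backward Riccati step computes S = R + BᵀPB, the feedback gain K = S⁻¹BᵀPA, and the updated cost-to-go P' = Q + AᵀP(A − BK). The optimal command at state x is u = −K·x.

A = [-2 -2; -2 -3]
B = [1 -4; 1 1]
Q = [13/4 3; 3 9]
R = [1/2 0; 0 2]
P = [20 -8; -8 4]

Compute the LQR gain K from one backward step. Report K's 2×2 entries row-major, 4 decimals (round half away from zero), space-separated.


BᵀP = [12.0000 -4.0000; -88.0000 36.0000]
S = R + BᵀPB = [1/2 0; 0 2] + [8.0000 -52.0000; -52.0000 388.0000] = [8.5000 -52.0000; -52.0000 390.0000]
BᵀPA = [-16.0000 -12.0000; 104.0000 68.0000]
K = S⁻¹·BᵀPA = [-1.3617 -1.8723; 0.0851 -0.0753]
A−BK = [-0.2979 -0.4288; -0.7234 -1.0524]
AᵀP(A−BK) = [1.3617 1.8723; 1.8723 2.6514]
P' = Q + AᵀP(A−BK) = [4.6117 4.8723; 4.8723 11.6514]
tr(P') = 16.2631

-1.3617 -1.8723 0.0851 -0.0753


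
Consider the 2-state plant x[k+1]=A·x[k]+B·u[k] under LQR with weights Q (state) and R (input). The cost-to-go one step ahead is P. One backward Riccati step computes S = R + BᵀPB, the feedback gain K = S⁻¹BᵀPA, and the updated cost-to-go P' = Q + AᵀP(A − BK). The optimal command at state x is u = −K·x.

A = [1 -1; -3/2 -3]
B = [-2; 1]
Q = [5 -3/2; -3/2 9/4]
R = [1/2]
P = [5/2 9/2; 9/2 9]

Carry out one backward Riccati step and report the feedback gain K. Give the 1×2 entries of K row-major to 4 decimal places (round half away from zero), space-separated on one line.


-0.3333 0.3333

BᵀP = [-0.5000 0.0000]
S = R + BᵀPB = [1/2] + [1.0000] = [1.5000]
BᵀPA = [-0.5000 0.5000]
K = S⁻¹·BᵀPA = [-0.3333 0.3333]
A−BK = [0.3333 -0.3333; -1.1667 -3.3333]
AᵀP(A−BK) = [9.0833 31.4167; 31.4167 110.3333]
P' = Q + AᵀP(A−BK) = [14.0833 29.9167; 29.9167 112.5833]
tr(P') = 126.6667


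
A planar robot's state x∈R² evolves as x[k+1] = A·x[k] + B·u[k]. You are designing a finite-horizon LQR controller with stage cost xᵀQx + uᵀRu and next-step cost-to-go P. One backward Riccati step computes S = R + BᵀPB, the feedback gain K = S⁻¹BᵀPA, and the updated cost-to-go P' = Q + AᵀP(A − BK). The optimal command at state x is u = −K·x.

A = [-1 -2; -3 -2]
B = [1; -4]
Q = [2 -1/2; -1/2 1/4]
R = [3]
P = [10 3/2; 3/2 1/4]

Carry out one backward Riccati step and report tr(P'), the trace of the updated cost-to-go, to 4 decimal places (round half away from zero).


BᵀP = [4.0000 0.5000]
S = R + BᵀPB = [3] + [2.0000] = [5.0000]
BᵀPA = [-5.5000 -9.0000]
K = S⁻¹·BᵀPA = [-1.1000 -1.8000]
A−BK = [0.1000 -0.2000; -7.4000 -9.2000]
AᵀP(A−BK) = [15.2000 23.6000; 23.6000 36.8000]
P' = Q + AᵀP(A−BK) = [17.2000 23.1000; 23.1000 37.0500]
tr(P') = 54.2500

54.2500
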